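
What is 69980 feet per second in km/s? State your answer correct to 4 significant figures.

21.33 km/s

1 foot per second = 0.000304800 km/s.
Thus 69980 × 0.000304800 ≈ 21.33 km/s.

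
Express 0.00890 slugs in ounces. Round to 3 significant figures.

4.58 oz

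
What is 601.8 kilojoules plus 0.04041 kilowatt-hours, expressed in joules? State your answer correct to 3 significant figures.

747000 J

601.8 kJ = 601800 J and 0.04041 kWh = 145476 J.
601800 + 145476 ≈ 747000 J.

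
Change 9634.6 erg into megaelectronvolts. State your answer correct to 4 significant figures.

1 erg = 624151 megaelectronvolts.
So 9634.6 × 624151 ≈ 6.013e+9 MeV.

6.013e+9 megaelectronvolts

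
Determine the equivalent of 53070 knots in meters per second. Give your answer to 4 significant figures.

27300 meters per second

1 kn = 0.514444 meters per second.
53070 × 0.514444 ≈ 27300 m/s.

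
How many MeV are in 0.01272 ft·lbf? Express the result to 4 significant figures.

1 foot-pound = 8.46235 × 10^12 MeV.
0.01272 × 8.46235 × 10^12 ≈ 1.076 × 10^11 MeV.

1.076 × 10^11 megaelectronvolts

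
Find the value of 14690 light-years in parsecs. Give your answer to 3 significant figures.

1 light-year = 0.306601 pc.
Thus 14690 × 0.306601 ≈ 4500 pc.

4500 pc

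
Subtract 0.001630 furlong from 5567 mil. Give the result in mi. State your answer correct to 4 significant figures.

-0.0001159 mi

5567 mil = 8.78630e-5 mi and 0.001630 furlong = 0.000203750 mi.
8.78630e-5 − 0.000203750 ≈ -0.0001159 mi.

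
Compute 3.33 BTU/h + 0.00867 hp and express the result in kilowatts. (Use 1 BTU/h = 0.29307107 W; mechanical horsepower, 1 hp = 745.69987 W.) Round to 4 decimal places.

3.33 BTU/h = 0.000975927 kW and 0.00867 hp = 0.00646522 kW.
0.000975927 + 0.00646522 ≈ 0.0074 kW.

0.0074 kW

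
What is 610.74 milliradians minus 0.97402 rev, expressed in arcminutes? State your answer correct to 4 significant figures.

610.74 mrad = 2099.57 arcmin and 0.97402 rev = 21038.8 arcmin.
2099.57 − 21038.8 ≈ -18940 arcmin.

-18940 arcmin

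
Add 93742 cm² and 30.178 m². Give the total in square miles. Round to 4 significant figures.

93742 cm² = 3.61940e-6 mi² and 30.178 m² = 1.16518e-5 mi².
3.61940e-6 + 1.16518e-5 ≈ 1.527e-5 mi².

1.527e-5 mi²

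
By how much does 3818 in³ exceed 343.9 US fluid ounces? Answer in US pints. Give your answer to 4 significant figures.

3818 in³ = 132.2251 US pt and 343.9 US fl oz = 21.49375 US pt.
132.2251 − 21.49375 ≈ 110.7 US pt.

110.7 US pt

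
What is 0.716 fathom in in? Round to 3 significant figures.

51.6 inches

1 fathom = 72.0000 in.
Then 0.716 × 72.0000 ≈ 51.6 in.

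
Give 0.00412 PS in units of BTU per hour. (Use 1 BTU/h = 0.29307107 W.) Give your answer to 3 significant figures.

10.3 BTU per hour

1 metric horsepower = 2509.63 BTU per hour.
0.00412 × 2509.63 ≈ 10.3 BTU/h.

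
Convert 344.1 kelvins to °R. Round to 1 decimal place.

619.4 °R

°R = K × 9/5.
Applying the formula gives 619.4 °R.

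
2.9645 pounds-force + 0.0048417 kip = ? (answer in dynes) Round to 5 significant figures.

3.4724 × 10^6 dynes

2.9645 lbf = 1.31868 × 10^6 dyn and 0.0048417 kip = 2.15370 × 10^6 dyn.
1.31868 × 10^6 + 2.15370 × 10^6 ≈ 3.4724 × 10^6 dyn.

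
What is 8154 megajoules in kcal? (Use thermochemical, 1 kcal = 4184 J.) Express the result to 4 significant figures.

1.949e+6 kilocalories

1 MJ = 239.006 kcal.
8154 × 239.006 ≈ 1.949e+6 kcal.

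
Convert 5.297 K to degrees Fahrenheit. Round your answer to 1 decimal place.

K = (°F + 459.67) × 5/9.
Applying the formula gives -450.1 °F.

-450.1 °F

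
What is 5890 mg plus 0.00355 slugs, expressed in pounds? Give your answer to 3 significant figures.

0.127 pounds

5890 mg = 0.0129852 lb and 0.00355 slug = 0.114218 lb.
0.0129852 + 0.114218 ≈ 0.127 lb.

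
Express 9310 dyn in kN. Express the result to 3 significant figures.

9.31e-5 kilonewtons

1 dyn = 1.00000e-8 kN.
Then 9310 × 1.00000e-8 ≈ 9.31e-5 kN.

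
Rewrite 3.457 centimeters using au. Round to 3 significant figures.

1 centimeter = 6.68459e-14 au.
Thus 3.457 × 6.68459e-14 ≈ 2.31e-13 au.

2.31e-13 au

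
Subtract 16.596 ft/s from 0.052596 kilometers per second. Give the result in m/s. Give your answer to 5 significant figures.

47.538 meters per second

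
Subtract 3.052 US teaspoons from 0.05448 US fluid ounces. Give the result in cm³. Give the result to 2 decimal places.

0.05448 US fl oz = 1.61117 cm³ and 3.052 US tsp = 15.0431 cm³.
1.61117 − 15.0431 ≈ -13.43 cm³.

-13.43 cm³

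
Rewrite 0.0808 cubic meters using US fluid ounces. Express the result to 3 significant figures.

2730 US fl oz

1 m³ = 33814.0 US fl oz.
Then 0.0808 × 33814.0 ≈ 2730 US fl oz.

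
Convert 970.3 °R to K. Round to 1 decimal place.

539.1 kelvins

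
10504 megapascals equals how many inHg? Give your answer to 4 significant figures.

3.102 × 10^6 inHg

1 MPa = 295.300 inHg.
So 10504 × 295.300 ≈ 3.102 × 10^6 inHg.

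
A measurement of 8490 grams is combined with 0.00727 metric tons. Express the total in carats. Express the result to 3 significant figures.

78800 ct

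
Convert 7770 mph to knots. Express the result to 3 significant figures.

1 mph = 0.868976 kn.
So 7770 × 0.868976 ≈ 6750 kn.

6750 kn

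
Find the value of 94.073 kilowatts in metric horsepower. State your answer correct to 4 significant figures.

1 kilowatt = 1.35962 PS.
Then 94.073 × 1.35962 ≈ 127.9 PS.

127.9 metric horsepower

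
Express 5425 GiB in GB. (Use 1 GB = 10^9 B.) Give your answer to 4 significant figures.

5825 GB

1 GiB = 1.07374 GB.
Thus 5425 × 1.07374 ≈ 5825 GB.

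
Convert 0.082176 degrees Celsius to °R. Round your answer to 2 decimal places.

°R = (°C + 273.15) × 9/5.
Applying the formula gives 491.82 °R.

491.82 °R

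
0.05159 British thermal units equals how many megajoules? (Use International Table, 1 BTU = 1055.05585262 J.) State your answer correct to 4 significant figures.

5.443e-5 MJ

1 BTU = 0.00105506 megajoules.
0.05159 × 0.00105506 ≈ 5.443e-5 MJ.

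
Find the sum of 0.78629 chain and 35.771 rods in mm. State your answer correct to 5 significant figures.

0.78629 chain = 15817.6 mm and 35.771 rod = 179900 mm.
15817.6 + 179900 ≈ 195720 mm.

195720 mm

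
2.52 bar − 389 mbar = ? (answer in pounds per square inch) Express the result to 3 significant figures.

30.9 pounds per square inch

2.52 bar = 36.5495 psi and 389 mbar = 5.64197 psi.
36.5495 − 5.64197 ≈ 30.9 psi.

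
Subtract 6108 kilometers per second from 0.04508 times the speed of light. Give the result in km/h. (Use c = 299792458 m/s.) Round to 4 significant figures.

0.04508 c = 4.86527e+7 km/h and 6108 km/s = 2.19888e+7 km/h.
4.86527e+7 − 2.19888e+7 ≈ 2.666e+7 km/h.

2.666e+7 kilometers per hour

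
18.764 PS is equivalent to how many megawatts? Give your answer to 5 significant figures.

0.013801 MW

1 PS = 0.000735499 megawatts.
18.764 × 0.000735499 ≈ 0.013801 MW.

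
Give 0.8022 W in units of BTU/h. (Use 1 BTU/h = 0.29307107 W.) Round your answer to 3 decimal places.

2.737 BTU per hour

1 W = 3.41214 BTU per hour.
So 0.8022 × 3.41214 ≈ 2.737 BTU/h.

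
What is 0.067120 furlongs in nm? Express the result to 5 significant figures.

1.3502e+10 nanometers

1 furlong = 2.01168e+11 nm.
0.067120 × 2.01168e+11 ≈ 1.3502e+10 nm.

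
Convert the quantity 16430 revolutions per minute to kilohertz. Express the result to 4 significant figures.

0.2738 kHz

1 rpm = 1.66667 × 10^-5 kHz.
Then 16430 × 1.66667 × 10^-5 ≈ 0.2738 kHz.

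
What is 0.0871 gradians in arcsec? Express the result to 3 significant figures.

1 grad = 3240.00 arcsec.
So 0.0871 × 3240.00 ≈ 282 arcsec.

282 arcsec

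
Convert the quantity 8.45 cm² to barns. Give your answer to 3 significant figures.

8.45e+24 barns

1 square centimeter = 1.00000e+24 barn.
Thus 8.45 × 1.00000e+24 ≈ 8.45e+24 barn.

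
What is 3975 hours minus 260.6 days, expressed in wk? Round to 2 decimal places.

-13.57 wk

3975 h = 23.6607 wk and 260.6 d = 37.2286 wk.
23.6607 − 37.2286 ≈ -13.57 wk.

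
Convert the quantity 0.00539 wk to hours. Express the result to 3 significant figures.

0.906 h

1 week = 168.000 h.
Thus 0.00539 × 168.000 ≈ 0.906 h.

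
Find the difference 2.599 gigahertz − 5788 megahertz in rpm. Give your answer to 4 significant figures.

2.599 GHz = 1.55940e+11 rpm and 5788 MHz = 3.47280e+11 rpm.
1.55940e+11 − 3.47280e+11 ≈ -1.913e+11 rpm.

-1.913e+11 rpm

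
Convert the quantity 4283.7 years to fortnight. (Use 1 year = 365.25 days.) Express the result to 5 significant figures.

1 yr = 26.0893 fortnights.
So 4283.7 × 26.0893 ≈ 111760 fortnight.

111760 fortnight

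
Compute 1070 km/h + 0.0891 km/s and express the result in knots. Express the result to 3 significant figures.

1070 km/h = 577.754 kn and 0.0891 km/s = 173.197 kn.
577.754 + 173.197 ≈ 751 kn.

751 kn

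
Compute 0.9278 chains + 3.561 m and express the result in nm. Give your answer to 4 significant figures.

2.223e+10 nanometers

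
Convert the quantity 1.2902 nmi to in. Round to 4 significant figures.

94070 in

1 nmi = 72913.4 in.
Then 1.2902 × 72913.4 ≈ 94070 in.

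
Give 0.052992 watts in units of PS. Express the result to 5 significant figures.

1 watt = 0.00135962 PS.
So 0.052992 × 0.00135962 ≈ 7.2049e-5 PS.

7.2049e-5 metric horsepower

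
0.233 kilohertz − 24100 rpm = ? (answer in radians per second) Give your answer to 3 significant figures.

-1060 rad/s

0.233 kHz = 1463.98 rad/s and 24100 rpm = 2523.75 rad/s.
1463.98 − 2523.75 ≈ -1060 rad/s.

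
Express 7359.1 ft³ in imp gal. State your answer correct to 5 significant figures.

45839 imperial gallons

1 cubic foot = 6.22884 imperial gallons.
So 7359.1 × 6.22884 ≈ 45839 imp gal.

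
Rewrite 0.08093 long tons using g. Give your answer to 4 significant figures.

1 long ton = 1.01605 × 10^6 grams.
Thus 0.08093 × 1.01605 × 10^6 ≈ 82230 g.

82230 grams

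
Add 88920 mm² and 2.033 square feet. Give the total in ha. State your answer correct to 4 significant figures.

88920 mm² = 8.89200 × 10^-6 ha and 2.033 ft² = 1.88872 × 10^-5 ha.
8.89200 × 10^-6 + 1.88872 × 10^-5 ≈ 2.778 × 10^-5 ha.

2.778 × 10^-5 ha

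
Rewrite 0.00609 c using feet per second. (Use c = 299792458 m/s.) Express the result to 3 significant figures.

1 speed of light = 9.83571 × 10^8 feet per second.
0.00609 × 9.83571 × 10^8 ≈ 5.99 × 10^6 ft/s.

5.99 × 10^6 feet per second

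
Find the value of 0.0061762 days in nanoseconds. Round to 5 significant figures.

5.3362 × 10^11 nanoseconds

1 d = 8.64000 × 10^13 nanoseconds.
0.0061762 × 8.64000 × 10^13 ≈ 5.3362 × 10^11 ns.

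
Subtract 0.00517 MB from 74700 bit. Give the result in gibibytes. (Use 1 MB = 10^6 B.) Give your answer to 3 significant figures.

74700 bit = 8.69622e-6 GiB and 0.00517 MB = 4.81494e-6 GiB.
8.69622e-6 − 4.81494e-6 ≈ 3.88e-6 GiB.

3.88e-6 GiB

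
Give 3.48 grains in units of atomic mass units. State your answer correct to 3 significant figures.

1 gr = 3.90228 × 10^22 u.
3.48 × 3.90228 × 10^22 ≈ 1.36 × 10^23 u.

1.36 × 10^23 atomic mass units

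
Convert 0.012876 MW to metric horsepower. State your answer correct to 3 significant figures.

1 MW = 1359.62 metric horsepower.
0.012876 × 1359.62 ≈ 17.5 PS.

17.5 metric horsepower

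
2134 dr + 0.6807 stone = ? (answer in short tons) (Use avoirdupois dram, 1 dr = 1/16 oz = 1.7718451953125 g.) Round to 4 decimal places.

0.0089 short ton

2134 dr = 0.00416797 short ton and 0.6807 st = 0.00476490 short ton.
0.00416797 + 0.00476490 ≈ 0.0089 short ton.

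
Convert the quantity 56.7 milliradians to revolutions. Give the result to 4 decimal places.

0.0090 revolutions

1 mrad = 0.000159155 rev.
Thus 56.7 × 0.000159155 ≈ 0.0090 rev.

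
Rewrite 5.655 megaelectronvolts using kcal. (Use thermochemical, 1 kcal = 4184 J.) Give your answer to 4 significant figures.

2.165 × 10^-16 kcal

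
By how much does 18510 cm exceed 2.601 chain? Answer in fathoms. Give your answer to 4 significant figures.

18510 cm = 101.214 fathom and 2.601 chain = 28.6110 fathom.
101.214 − 28.6110 ≈ 72.60 fathom.

72.60 fathom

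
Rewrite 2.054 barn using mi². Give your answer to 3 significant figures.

7.93 × 10^-35 square miles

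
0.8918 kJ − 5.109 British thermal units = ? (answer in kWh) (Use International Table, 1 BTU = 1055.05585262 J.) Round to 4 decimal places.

0.8918 kJ = 0.000247722 kWh and 5.109 BTU = 0.00149730 kWh.
0.000247722 − 0.00149730 ≈ -0.0012 kWh.

-0.0012 kWh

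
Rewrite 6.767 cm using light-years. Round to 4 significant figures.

7.153e-18 light-years

1 cm = 1.05700e-18 ly.
6.767 × 1.05700e-18 ≈ 7.153e-18 ly.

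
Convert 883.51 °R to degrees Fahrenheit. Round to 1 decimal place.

°R = °F + 459.67.
Applying the formula gives 423.8 °F.

423.8 °F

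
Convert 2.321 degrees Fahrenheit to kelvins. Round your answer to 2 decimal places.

256.66 kelvins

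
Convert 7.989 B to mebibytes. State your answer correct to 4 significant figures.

1 byte = 9.53674e-7 mebibytes.
7.989 × 9.53674e-7 ≈ 7.619e-6 MiB.

7.619e-6 MiB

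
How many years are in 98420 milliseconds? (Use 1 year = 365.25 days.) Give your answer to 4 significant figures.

3.119 × 10^-6 yr

1 ms = 3.16881 × 10^-11 yr.
So 98420 × 3.16881 × 10^-11 ≈ 3.119 × 10^-6 yr.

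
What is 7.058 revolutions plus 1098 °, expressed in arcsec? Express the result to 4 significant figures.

7.058 rev = 9.14717e+6 arcsec and 1098 ° = 3.95280e+6 arcsec.
9.14717e+6 + 3.95280e+6 ≈ 1.310e+7 arcsec.

1.310e+7 arcsec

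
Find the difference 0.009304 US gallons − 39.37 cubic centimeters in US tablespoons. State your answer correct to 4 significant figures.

-0.2807 US tbsp

0.009304 US gal = 2.38182 US tbsp and 39.37 cm³ = 2.66252 US tbsp.
2.38182 − 2.66252 ≈ -0.2807 US tbsp.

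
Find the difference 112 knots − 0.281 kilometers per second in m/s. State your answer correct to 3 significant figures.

112 kn = 57.6178 m/s and 0.281 km/s = 281.000 m/s.
57.6178 − 281.000 ≈ -223 m/s.

-223 m/s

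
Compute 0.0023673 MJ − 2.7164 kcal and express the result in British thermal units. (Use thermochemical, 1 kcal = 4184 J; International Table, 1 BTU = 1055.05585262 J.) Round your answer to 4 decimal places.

0.0023673 MJ = 2.243767 BTU and 2.7164 kcal = 10.77234 BTU.
2.243767 − 10.77234 ≈ -8.5286 BTU.

-8.5286 British thermal units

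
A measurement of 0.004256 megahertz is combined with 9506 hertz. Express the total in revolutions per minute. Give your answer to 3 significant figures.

826000 rpm

0.004256 MHz = 255360 rpm and 9506 Hz = 570360 rpm.
255360 + 570360 ≈ 826000 rpm.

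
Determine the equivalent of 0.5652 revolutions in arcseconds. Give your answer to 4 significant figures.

732500 arcseconds

1 revolution = 1.29600e+6 arcsec.
So 0.5652 × 1.29600e+6 ≈ 732500 arcsec.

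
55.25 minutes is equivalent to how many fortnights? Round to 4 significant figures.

0.002741 fortnights

1 minute = 4.96032e-5 fortnights.
So 55.25 × 4.96032e-5 ≈ 0.002741 fortnight.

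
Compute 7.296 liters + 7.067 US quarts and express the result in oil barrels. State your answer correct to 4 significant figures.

7.296 L = 0.0458905 bbl and 7.067 US qt = 0.0420655 bbl.
0.0458905 + 0.0420655 ≈ 0.08796 bbl.

0.08796 bbl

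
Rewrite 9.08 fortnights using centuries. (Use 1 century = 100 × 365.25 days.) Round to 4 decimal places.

1 fortnight = 0.000383299 centuries.
9.08 × 0.000383299 ≈ 0.0035 century.

0.0035 century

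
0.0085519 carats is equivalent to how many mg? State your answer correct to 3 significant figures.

1.71 milligrams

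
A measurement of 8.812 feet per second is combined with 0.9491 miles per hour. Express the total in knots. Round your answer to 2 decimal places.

6.05 kn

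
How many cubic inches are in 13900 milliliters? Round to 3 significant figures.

848 in³

1 milliliter = 0.0610237 in³.
Thus 13900 × 0.0610237 ≈ 848 in³.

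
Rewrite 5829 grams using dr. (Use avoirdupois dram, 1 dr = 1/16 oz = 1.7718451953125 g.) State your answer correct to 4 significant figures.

3290 dr

1 gram = 0.564383 dr.
Then 5829 × 0.564383 ≈ 3290 dr.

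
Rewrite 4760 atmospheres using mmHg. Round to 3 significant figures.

1 atmosphere = 760.000 mmHg.
Thus 4760 × 760.000 ≈ 3.62e+6 mmHg.

3.62e+6 mmHg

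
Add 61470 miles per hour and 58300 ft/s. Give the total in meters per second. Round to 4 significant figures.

61470 mph = 27479.5 m/s and 58300 ft/s = 17769.8 m/s.
27479.5 + 17769.8 ≈ 45250 m/s.

45250 meters per second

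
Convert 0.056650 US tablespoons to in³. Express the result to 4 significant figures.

0.05112 in³

1 US tbsp = 0.902344 in³.
Then 0.056650 × 0.902344 ≈ 0.05112 in³.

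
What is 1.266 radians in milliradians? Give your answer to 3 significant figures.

1 radian = 1000.00 mrad.
Thus 1.266 × 1000.00 ≈ 1270 mrad.

1270 milliradians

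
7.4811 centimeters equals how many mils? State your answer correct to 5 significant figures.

1 centimeter = 393.701 mils.
Thus 7.4811 × 393.701 ≈ 2945.3 mil.

2945.3 mils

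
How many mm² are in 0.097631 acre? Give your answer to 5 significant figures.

1 acre = 4.04686e+9 mm².
So 0.097631 × 4.04686e+9 ≈ 3.9510e+8 mm².

3.9510e+8 square millimeters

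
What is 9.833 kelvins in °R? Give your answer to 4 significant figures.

17.70 °R

°R = K × 9/5.
Applying the formula gives 17.70 °R.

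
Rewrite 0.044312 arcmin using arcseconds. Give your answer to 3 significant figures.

2.66 arcseconds

1 arcminute = 60.0000 arcseconds.
Then 0.044312 × 60.0000 ≈ 2.66 arcsec.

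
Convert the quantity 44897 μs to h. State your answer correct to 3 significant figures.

1 μs = 2.77778 × 10^-10 h.
So 44897 × 2.77778 × 10^-10 ≈ 1.25 × 10^-5 h.

1.25 × 10^-5 hours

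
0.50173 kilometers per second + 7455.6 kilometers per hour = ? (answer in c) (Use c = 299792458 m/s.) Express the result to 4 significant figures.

8.582e-6 c

0.50173 km/s = 1.67359e-6 c and 7455.6 km/h = 6.90811e-6 c.
1.67359e-6 + 6.90811e-6 ≈ 8.582e-6 c.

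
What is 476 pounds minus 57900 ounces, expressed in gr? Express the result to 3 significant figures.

-2.20e+7 grains

476 lb = 3332000 gr and 57900 oz = 2.533125e+7 gr.
3332000 − 2.533125e+7 ≈ -2.20e+7 gr.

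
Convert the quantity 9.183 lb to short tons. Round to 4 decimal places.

1 pound = 0.000500000 short tons.
So 9.183 × 0.000500000 ≈ 0.0046 short ton.

0.0046 short ton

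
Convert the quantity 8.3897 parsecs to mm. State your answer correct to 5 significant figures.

1 pc = 3.08568 × 10^19 millimeters.
Then 8.3897 × 3.08568 × 10^19 ≈ 2.5888 × 10^20 mm.

2.5888 × 10^20 millimeters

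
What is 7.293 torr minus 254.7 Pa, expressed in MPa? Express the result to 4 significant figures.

0.0007176 MPa

7.293 torr = 0.000972320 MPa and 254.7 Pa = 0.000254700 MPa.
0.000972320 − 0.000254700 ≈ 0.0007176 MPa.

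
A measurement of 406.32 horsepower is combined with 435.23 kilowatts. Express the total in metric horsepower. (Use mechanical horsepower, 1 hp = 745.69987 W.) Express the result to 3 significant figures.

1000 metric horsepower

406.32 hp = 411.956 PS and 435.23 kW = 591.748 PS.
411.956 + 591.748 ≈ 1000 PS.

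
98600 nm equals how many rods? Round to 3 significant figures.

1.96e-5 rods

1 nanometer = 1.98839e-10 rod.
Then 98600 × 1.98839e-10 ≈ 1.96e-5 rod.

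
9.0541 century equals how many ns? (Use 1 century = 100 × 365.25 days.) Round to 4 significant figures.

2.857e+19 ns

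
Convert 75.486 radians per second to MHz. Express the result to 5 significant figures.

1 rad/s = 1.59155 × 10^-7 MHz.
Then 75.486 × 1.59155 × 10^-7 ≈ 1.2014 × 10^-5 MHz.

1.2014 × 10^-5 megahertz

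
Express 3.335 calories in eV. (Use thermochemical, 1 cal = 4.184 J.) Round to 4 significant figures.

1 cal = 2.61145 × 10^19 electronvolts.
Then 3.335 × 2.61145 × 10^19 ≈ 8.709 × 10^19 eV.

8.709 × 10^19 eV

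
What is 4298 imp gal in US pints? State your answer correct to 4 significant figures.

41290 US pt

1 imp gal = 9.60760 US pints.
So 4298 × 9.60760 ≈ 41290 US pt.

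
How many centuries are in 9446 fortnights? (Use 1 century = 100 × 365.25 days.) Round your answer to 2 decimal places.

3.62 century

1 fortnight = 0.000383299 century.
9446 × 0.000383299 ≈ 3.62 century.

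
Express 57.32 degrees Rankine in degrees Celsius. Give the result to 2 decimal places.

-241.31 °C

°R = (°C + 273.15) × 9/5.
Applying the formula gives -241.31 °C.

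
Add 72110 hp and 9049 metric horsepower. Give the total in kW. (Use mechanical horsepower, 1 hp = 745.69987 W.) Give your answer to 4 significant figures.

72110 hp = 53772.4 kW and 9049 PS = 6655.53 kW.
53772.4 + 6655.53 ≈ 60430 kW.

60430 kW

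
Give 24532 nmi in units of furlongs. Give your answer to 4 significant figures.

225800 furlong

1 nautical mile = 9.20624 furlongs.
So 24532 × 9.20624 ≈ 225800 furlong.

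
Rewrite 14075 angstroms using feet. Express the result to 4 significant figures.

4.618e-6 feet

1 angstrom = 3.28084e-10 ft.
Then 14075 × 3.28084e-10 ≈ 4.618e-6 ft.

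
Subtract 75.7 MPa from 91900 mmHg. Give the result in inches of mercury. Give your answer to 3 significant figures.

-18700 inches of mercury

91900 mmHg = 3618.11 inHg and 75.7 MPa = 22354.2 inHg.
3618.11 − 22354.2 ≈ -18700 inHg.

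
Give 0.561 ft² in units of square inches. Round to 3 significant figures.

1 ft² = 144.000 square inches.
0.561 × 144.000 ≈ 80.8 in².

80.8 square inches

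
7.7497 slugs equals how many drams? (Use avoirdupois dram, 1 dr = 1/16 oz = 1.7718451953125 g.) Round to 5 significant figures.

1 slug = 8236.56 drams.
Then 7.7497 × 8236.56 ≈ 63831 dr.

63831 drams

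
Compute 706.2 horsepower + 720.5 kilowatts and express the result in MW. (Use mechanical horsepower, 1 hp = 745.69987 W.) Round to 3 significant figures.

1.25 megawatts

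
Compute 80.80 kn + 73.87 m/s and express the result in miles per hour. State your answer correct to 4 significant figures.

80.80 kn = 92.9830 mph and 73.87 m/s = 165.242 mph.
92.9830 + 165.242 ≈ 258.2 mph.

258.2 miles per hour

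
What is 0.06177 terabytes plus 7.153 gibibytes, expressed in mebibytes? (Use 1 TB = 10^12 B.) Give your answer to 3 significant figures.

66200 mebibytes

0.06177 TB = 58908.5 MiB and 7.153 GiB = 7324.67 MiB.
58908.5 + 7324.67 ≈ 66200 MiB.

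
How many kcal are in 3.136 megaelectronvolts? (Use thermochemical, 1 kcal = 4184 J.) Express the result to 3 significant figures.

1.20e-16 kcal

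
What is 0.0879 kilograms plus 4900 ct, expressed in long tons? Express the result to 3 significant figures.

0.00105 long ton

0.0879 kg = 8.65118 × 10^-5 long ton and 4900 ct = 0.000964522 long ton.
8.65118 × 10^-5 + 0.000964522 ≈ 0.00105 long ton.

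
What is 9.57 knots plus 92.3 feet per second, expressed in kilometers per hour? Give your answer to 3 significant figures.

119 km/h

9.57 kn = 17.7236 km/h and 92.3 ft/s = 101.279 km/h.
17.7236 + 101.279 ≈ 119 km/h.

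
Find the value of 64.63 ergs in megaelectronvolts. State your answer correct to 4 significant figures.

4.034e+7 megaelectronvolts

1 erg = 624151 MeV.
So 64.63 × 624151 ≈ 4.034e+7 MeV.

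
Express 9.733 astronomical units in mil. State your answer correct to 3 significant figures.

5.73 × 10^16 mil

1 astronomical unit = 5.88968 × 10^15 mil.
9.733 × 5.88968 × 10^15 ≈ 5.73 × 10^16 mil.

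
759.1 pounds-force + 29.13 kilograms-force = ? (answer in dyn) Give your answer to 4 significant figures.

3.662 × 10^8 dyn

759.1 lbf = 3.37665 × 10^8 dyn and 29.13 kgf = 2.85668 × 10^7 dyn.
3.37665 × 10^8 + 2.85668 × 10^7 ≈ 3.662 × 10^8 dyn.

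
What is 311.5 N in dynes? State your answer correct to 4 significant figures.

3.115 × 10^7 dyn

1 N = 100000 dyn.
Thus 311.5 × 100000 ≈ 3.115 × 10^7 dyn.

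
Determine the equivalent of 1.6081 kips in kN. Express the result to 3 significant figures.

7.15 kN

1 kip = 4.44822 kN.
1.6081 × 4.44822 ≈ 7.15 kN.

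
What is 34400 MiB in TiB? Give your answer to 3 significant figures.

1 mebibyte = 9.53674e-7 TiB.
Then 34400 × 9.53674e-7 ≈ 0.0328 TiB.

0.0328 tebibytes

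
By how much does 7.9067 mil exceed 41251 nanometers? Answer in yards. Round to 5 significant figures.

7.9067 mil = 0.000219631 yd and 41251 nm = 4.51126 × 10^-5 yd.
0.000219631 − 4.51126 × 10^-5 ≈ 0.00017452 yd.

0.00017452 yards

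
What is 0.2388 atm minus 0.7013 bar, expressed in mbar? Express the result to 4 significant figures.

0.2388 atm = 241.964 mbar and 0.7013 bar = 701.300 mbar.
241.964 − 701.300 ≈ -459.3 mbar.

-459.3 mbar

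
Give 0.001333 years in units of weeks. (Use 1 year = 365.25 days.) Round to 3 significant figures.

1 year = 52.1786 wk.
Thus 0.001333 × 52.1786 ≈ 0.0696 wk.

0.0696 wk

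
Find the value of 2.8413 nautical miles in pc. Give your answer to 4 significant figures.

1.705 × 10^-13 pc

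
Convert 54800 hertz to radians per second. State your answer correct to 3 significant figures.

344000 radians per second

1 hertz = 6.28319 rad/s.
Then 54800 × 6.28319 ≈ 344000 rad/s.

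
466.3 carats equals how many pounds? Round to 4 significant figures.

1 ct = 0.000440925 lb.
So 466.3 × 0.000440925 ≈ 0.2056 lb.

0.2056 lb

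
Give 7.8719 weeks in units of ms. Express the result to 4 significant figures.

1 wk = 6.04800e+8 ms.
Thus 7.8719 × 6.04800e+8 ≈ 4.761e+9 ms.

4.761e+9 ms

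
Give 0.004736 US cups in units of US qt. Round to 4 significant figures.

0.001184 US qt

1 US cup = 0.250000 US qt.
0.004736 × 0.250000 ≈ 0.001184 US qt.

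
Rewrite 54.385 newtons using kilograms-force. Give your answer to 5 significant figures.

5.5457 kilograms-force

1 newton = 0.101972 kilograms-force.
So 54.385 × 0.101972 ≈ 5.5457 kgf.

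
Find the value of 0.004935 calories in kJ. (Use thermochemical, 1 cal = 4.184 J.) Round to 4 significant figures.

2.065e-5 kJ

1 cal = 0.00418400 kilojoules.
0.004935 × 0.00418400 ≈ 2.065e-5 kJ.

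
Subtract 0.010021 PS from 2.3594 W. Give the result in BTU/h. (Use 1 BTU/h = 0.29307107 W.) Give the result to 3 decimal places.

-17.098 BTU/h

2.3594 W = 8.05061 BTU/h and 0.010021 PS = 25.1490 BTU/h.
8.05061 − 25.1490 ≈ -17.098 BTU/h.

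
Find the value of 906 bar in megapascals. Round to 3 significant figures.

1 bar = 0.100000 megapascals.
So 906 × 0.100000 ≈ 90.6 MPa.

90.6 MPa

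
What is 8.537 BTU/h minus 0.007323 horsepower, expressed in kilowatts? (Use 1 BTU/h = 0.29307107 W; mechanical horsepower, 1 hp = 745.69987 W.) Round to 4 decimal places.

8.537 BTU/h = 0.00250195 kW and 0.007323 hp = 0.00546076 kW.
0.00250195 − 0.00546076 ≈ -0.0030 kW.

-0.0030 kilowatts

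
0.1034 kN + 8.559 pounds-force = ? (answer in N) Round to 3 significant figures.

141 N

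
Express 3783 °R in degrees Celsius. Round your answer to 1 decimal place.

1828.5 degrees Celsius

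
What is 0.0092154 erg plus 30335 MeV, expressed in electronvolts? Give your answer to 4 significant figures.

0.0092154 erg = 5.75180e+9 eV and 30335 MeV = 3.03350e+10 eV.
5.75180e+9 + 3.03350e+10 ≈ 3.609e+10 eV.

3.609e+10 electronvolts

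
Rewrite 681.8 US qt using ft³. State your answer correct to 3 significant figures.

1 US quart = 0.0334201 cubic feet.
681.8 × 0.0334201 ≈ 22.8 ft³.

22.8 cubic feet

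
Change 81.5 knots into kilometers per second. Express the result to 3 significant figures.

0.0419 kilometers per second

1 knot = 0.000514444 kilometers per second.
So 81.5 × 0.000514444 ≈ 0.0419 km/s.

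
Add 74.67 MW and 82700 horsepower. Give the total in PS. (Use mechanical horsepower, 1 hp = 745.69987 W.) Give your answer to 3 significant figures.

185000 PS

74.67 MW = 101523 PS and 82700 hp = 83847.0 PS.
101523 + 83847.0 ≈ 185000 PS.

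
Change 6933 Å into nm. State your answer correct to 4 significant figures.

1 Å = 0.100000 nanometers.
6933 × 0.100000 ≈ 693.3 nm.

693.3 nm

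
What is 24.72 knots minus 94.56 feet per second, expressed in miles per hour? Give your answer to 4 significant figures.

-36.03 miles per hour

24.72 kn = 28.4473 mph and 94.56 ft/s = 64.4727 mph.
28.4473 − 64.4727 ≈ -36.03 mph.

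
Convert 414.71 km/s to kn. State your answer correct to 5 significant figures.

806130 kn

1 kilometer per second = 1943.84 knots.
414.71 × 1943.84 ≈ 806130 kn.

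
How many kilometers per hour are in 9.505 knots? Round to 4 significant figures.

1 kn = 1.85200 km/h.
Then 9.505 × 1.85200 ≈ 17.60 km/h.

17.60 kilometers per hour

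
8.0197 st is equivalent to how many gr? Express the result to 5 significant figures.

1 stone = 98000.0 grains.
So 8.0197 × 98000.0 ≈ 785930 gr.

785930 gr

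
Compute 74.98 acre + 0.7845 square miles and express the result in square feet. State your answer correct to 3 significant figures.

74.98 acre = 3.26613e+6 ft² and 0.7845 mi² = 2.18706e+7 ft².
3.26613e+6 + 2.18706e+7 ≈ 2.51e+7 ft².

2.51e+7 ft²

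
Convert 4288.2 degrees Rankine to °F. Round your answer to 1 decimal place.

3828.5 degrees Fahrenheit

°R = °F + 459.67.
Applying the formula gives 3828.5 °F.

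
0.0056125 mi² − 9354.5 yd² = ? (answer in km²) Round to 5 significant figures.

0.0056125 mi² = 0.01453631 km² and 9354.5 yd² = 0.007821553 km².
0.01453631 − 0.007821553 ≈ 0.0067148 km².

0.0067148 km²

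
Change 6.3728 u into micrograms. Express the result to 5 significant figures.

1 atomic mass unit = 1.66054e-18 μg.
Thus 6.3728 × 1.66054e-18 ≈ 1.0582e-17 μg.

1.0582e-17 micrograms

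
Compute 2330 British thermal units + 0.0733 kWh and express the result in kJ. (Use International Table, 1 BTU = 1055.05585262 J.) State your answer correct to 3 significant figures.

2720 kJ

2330 BTU = 2458.28 kJ and 0.0733 kWh = 263.880 kJ.
2458.28 + 263.880 ≈ 2720 kJ.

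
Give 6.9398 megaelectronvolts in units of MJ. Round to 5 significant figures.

1 MeV = 1.60218 × 10^-19 megajoules.
So 6.9398 × 1.60218 × 10^-19 ≈ 1.1119 × 10^-18 MJ.

1.1119 × 10^-18 MJ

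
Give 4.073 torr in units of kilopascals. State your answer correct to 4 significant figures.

0.5430 kPa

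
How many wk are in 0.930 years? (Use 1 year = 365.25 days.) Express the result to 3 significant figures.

48.5 wk

1 year = 52.1786 weeks.
So 0.930 × 52.1786 ≈ 48.5 wk.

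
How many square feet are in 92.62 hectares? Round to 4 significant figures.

1 ha = 107639 square feet.
92.62 × 107639 ≈ 9.970e+6 ft².

9.970e+6 ft²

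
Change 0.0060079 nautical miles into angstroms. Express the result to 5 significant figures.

1.1127 × 10^11 Å

1 nautical mile = 1.85200 × 10^13 angstroms.
Thus 0.0060079 × 1.85200 × 10^13 ≈ 1.1127 × 10^11 Å.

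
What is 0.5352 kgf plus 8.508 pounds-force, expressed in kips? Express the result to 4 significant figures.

0.009688 kips

0.5352 kgf = 0.00117991 kip and 8.508 lbf = 0.00850800 kip.
0.00117991 + 0.00850800 ≈ 0.009688 kip.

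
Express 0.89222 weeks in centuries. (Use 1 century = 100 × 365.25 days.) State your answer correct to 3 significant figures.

0.000171 centuries

1 week = 0.000191650 centuries.
Then 0.89222 × 0.000191650 ≈ 0.000171 century.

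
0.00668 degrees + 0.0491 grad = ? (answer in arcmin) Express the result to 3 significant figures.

0.00668 ° = 0.400800 arcmin and 0.0491 grad = 2.65140 arcmin.
0.400800 + 2.65140 ≈ 3.05 arcmin.

3.05 arcmin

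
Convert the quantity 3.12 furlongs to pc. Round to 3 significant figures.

1 furlong = 6.51941 × 10^-15 pc.
3.12 × 6.51941 × 10^-15 ≈ 2.03 × 10^-14 pc.

2.03 × 10^-14 pc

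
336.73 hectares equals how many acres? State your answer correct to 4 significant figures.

832.1 acre

1 hectare = 2.47105 acre.
So 336.73 × 2.47105 ≈ 832.1 acre.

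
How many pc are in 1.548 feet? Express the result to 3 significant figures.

1.53 × 10^-17 pc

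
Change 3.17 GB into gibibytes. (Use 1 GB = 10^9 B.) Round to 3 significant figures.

1 GB = 0.931323 gibibytes.
3.17 × 0.931323 ≈ 2.95 GiB.

2.95 GiB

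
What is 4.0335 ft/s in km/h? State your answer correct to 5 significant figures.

1 ft/s = 1.09728 kilometers per hour.
Then 4.0335 × 1.09728 ≈ 4.4259 km/h.

4.4259 km/h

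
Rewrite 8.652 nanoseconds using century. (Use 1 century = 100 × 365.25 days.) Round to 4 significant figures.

2.742e-18 centuries

1 ns = 3.16881e-19 century.
Then 8.652 × 3.16881e-19 ≈ 2.742e-18 century.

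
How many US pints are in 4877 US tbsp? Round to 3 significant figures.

1 US tbsp = 0.0312500 US pints.
4877 × 0.0312500 ≈ 152 US pt.

152 US pints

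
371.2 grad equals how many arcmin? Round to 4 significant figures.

20040 arcmin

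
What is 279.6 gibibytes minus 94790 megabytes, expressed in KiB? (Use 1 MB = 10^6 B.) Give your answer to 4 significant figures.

2.006e+8 KiB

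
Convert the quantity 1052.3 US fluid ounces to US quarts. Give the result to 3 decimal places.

32.884 US quarts

1 US fl oz = 0.0312500 US qt.
1052.3 × 0.0312500 ≈ 32.884 US qt.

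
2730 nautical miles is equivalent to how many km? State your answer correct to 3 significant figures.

1 nautical mile = 1.85200 km.
2730 × 1.85200 ≈ 5060 km.

5060 kilometers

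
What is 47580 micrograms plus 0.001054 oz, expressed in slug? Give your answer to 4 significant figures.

5.308e-6 slug

47580 μg = 3.26027e-6 slug and 0.001054 oz = 2.04746e-6 slug.
3.26027e-6 + 2.04746e-6 ≈ 5.308e-6 slug.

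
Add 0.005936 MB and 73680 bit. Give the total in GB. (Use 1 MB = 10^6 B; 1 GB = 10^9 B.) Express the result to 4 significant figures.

0.005936 MB = 5.93600e-6 GB and 73680 bit = 9.21000e-6 GB.
5.93600e-6 + 9.21000e-6 ≈ 1.515e-5 GB.

1.515e-5 gigabytes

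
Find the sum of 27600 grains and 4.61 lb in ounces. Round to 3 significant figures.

27600 gr = 63.0857 oz and 4.61 lb = 73.7600 oz.
63.0857 + 73.7600 ≈ 137 oz.

137 oz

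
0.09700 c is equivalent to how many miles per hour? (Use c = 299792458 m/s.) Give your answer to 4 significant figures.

6.505 × 10^7 mph

1 speed of light = 6.70617 × 10^8 mph.
Then 0.09700 × 6.70617 × 10^8 ≈ 6.505 × 10^7 mph.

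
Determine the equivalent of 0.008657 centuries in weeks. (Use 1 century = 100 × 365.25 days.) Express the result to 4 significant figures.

1 century = 5217.86 wk.
0.008657 × 5217.86 ≈ 45.17 wk.

45.17 wk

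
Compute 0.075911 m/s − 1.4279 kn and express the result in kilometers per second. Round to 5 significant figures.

0.075911 m/s = 7.59110 × 10^-5 km/s and 1.4279 kn = 0.000734575 km/s.
7.59110 × 10^-5 − 0.000734575 ≈ -0.00065866 km/s.

-0.00065866 km/s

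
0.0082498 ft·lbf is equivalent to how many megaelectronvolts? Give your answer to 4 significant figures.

6.981 × 10^10 MeV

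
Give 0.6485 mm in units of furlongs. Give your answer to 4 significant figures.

3.224e-6 furlong

1 millimeter = 4.97097e-6 furlongs.
Then 0.6485 × 4.97097e-6 ≈ 3.224e-6 furlong.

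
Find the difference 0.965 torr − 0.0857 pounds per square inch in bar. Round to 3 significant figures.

0.965 torr = 0.00128656 bar and 0.0857 psi = 0.00590881 bar.
0.00128656 − 0.00590881 ≈ -0.00462 bar.

-0.00462 bar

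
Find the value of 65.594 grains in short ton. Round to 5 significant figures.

4.6853e-6 short ton

1 grain = 7.14286e-8 short tons.
So 65.594 × 7.14286e-8 ≈ 4.6853e-6 short ton.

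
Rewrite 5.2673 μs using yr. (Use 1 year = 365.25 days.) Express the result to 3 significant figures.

1.67 × 10^-13 years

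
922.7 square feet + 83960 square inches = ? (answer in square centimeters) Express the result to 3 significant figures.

922.7 ft² = 857216 cm² and 83960 in² = 541676 cm².
857216 + 541676 ≈ 1.40 × 10^6 cm².

1.40 × 10^6 cm²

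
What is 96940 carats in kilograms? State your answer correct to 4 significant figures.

19.39 kg

1 carat = 0.000200000 kg.
96940 × 0.000200000 ≈ 19.39 kg.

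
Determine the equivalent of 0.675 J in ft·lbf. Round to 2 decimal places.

1 joule = 0.737562 foot-pounds.
Then 0.675 × 0.737562 ≈ 0.50 ft·lbf.

0.50 ft·lbf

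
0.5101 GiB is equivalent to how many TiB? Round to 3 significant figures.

1 gibibyte = 0.0009765625 tebibytes.
Then 0.5101 × 0.0009765625 ≈ 0.000498 TiB.

0.000498 tebibytes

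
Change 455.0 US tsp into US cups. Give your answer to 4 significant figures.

1 US tsp = 0.0208333 US cup.
Thus 455.0 × 0.0208333 ≈ 9.479 US cup.

9.479 US cups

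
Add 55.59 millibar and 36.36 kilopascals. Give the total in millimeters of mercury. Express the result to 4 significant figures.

314.4 millimeters of mercury

55.59 mbar = 41.6959 mmHg and 36.36 kPa = 272.722 mmHg.
41.6959 + 272.722 ≈ 314.4 mmHg.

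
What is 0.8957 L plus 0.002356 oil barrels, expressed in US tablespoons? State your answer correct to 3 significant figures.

85.9 US tbsp

0.8957 L = 60.5744 US tbsp and 0.002356 bbl = 25.3317 US tbsp.
60.5744 + 25.3317 ≈ 85.9 US tbsp.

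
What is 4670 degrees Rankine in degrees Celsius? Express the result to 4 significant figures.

2321 °C

°R = (°C + 273.15) × 9/5.
Applying the formula gives 2321 °C.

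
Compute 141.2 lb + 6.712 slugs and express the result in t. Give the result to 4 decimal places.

141.2 lb = 0.0640472 t and 6.712 slug = 0.0979543 t.
0.0640472 + 0.0979543 ≈ 0.1620 t.

0.1620 t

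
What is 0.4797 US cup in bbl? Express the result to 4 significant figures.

1 US cup = 0.00148810 bbl.
So 0.4797 × 0.00148810 ≈ 0.0007138 bbl.

0.0007138 bbl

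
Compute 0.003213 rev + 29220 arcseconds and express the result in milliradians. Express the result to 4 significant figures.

0.003213 rev = 20.1879 mrad and 29220 arcsec = 141.663 mrad.
20.1879 + 141.663 ≈ 161.9 mrad.

161.9 mrad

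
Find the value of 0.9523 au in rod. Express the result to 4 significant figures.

1 astronomical unit = 2.97459e+10 rod.
Thus 0.9523 × 2.97459e+10 ≈ 2.833e+10 rod.

2.833e+10 rods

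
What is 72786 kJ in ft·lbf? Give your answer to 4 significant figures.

5.368e+7 foot-pounds

1 kJ = 737.562 ft·lbf.
Then 72786 × 737.562 ≈ 5.368e+7 ft·lbf.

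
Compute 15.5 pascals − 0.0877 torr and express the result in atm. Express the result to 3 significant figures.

3.76 × 10^-5 atmospheres

15.5 Pa = 0.000152973 atm and 0.0877 torr = 0.000115395 atm.
0.000152973 − 0.000115395 ≈ 3.76 × 10^-5 atm.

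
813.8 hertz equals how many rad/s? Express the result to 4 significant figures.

1 hertz = 6.28319 radians per second.
813.8 × 6.28319 ≈ 5113 rad/s.

5113 radians per second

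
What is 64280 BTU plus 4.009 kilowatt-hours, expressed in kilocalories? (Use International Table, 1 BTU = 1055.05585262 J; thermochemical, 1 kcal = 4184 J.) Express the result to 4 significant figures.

19660 kilocalories

64280 BTU = 16209.1 kcal and 4.009 kWh = 3449.43 kcal.
16209.1 + 3449.43 ≈ 19660 kcal.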